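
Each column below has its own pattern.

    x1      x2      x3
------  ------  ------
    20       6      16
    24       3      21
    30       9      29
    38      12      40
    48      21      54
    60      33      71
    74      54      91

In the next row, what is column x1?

90

Column x1: differences are 4, 6, 8, … (increasing by 2 each time); 20, 24, 30, 38, 48, 60, 74 → 90.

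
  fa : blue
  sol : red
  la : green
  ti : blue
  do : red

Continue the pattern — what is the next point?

re : green

Note: runs through the solfège scale do→ti; fa, sol, la, ti, do → re.
Colour: repeats blue → red → green, so blue, red, green, blue, red → green.
Combining the parts gives re : green.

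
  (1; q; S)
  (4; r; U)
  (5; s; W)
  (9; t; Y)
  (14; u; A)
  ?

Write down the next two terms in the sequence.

First part — each term is the sum of the two before it: 1, 4, 5, 9, 14 → 23 → 37.
First letter: q, r, s, t, u → v → w (letters move forward 1 place in the alphabet).
For the second letter, letters move forward 2 places in the alphabet, wrapping Z→A: S, U, W, Y, A → C → E.
Putting the parts together: (23; v; C) and then (37; w; E).

(23; v; C), (37; w; E)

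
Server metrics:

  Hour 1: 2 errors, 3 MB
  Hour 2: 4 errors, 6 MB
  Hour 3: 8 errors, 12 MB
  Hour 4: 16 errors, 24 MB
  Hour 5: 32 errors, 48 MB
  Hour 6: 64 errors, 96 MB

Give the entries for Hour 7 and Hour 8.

Errors: ×2 each step; 2, 4, 8, 16, 32, 64 → 128 → 256.
MB goes 3, 6, 12, 24, 48, 96 → 192 → 384 (×2 each step).
Putting the parts together: 128 errors, 192 MB and then 256 errors, 384 MB.

128 errors, 192 MB; 256 errors, 384 MB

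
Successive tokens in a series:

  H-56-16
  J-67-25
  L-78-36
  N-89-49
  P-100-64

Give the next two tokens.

Letter goes H, J, L, N, P → R → T (letters move forward 2 places in the alphabet).
For the second component, +11 each step: 56, 67, 78, 89, 100 → 111 → 122.
Third component: perfect squares: 4², 5², 6², …; 16, 25, 36, 49, 64 → 81 → 100.
Putting the parts together: R-111-81 and then T-122-100.

R-111-81, T-122-100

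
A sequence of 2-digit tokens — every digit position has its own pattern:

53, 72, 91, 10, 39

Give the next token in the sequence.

58

For the first digit, +2 each step, mod 10: 5, 7, 9, 1, 3 → 5.
Second digit goes 3, 2, 1, 0, 9 → 8 (−1 each step, mod 10).
Combining the parts gives 58.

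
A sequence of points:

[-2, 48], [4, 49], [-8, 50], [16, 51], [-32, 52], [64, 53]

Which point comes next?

[-128, 54]

First entry — ×(-2) each step: -2, 4, -8, 16, -32, 64 → -128.
For the second entry, +1 each step: 48, 49, 50, 51, 52, 53 → 54.
So the next point is [-128, 54].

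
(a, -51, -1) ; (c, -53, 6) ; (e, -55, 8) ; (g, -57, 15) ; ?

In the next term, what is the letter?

i

Letter — letters move forward 2 places in the alphabet: a, c, e, g → i.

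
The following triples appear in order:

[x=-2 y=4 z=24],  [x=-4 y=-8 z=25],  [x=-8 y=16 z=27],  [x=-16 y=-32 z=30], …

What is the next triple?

X goes -2, -4, -8, -16 → -32 (×2 each step).
Y: ×(-2) each step; 4, -8, 16, -32 → 64.
Z — differences are 1, 2, 3, … (increasing by 1 each time): 24, 25, 27, 30 → 34.
So the next triple is [x=-32 y=64 z=34].

[x=-32 y=64 z=34]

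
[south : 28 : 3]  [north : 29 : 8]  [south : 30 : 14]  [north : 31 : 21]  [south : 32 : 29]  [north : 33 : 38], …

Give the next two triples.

[south : 34 : 48], [north : 35 : 59]

Direction: alternates south ↔ north, so south, north, south, north, south, north → south → north.
For the second entry, +1 each step: 28, 29, 30, 31, 32, 33 → 34 → 35.
Third entry: differences are 5, 6, 7, … (increasing by 1 each time), so 3, 8, 14, 21, 29, 38 → 48 → 59.
So the next two triples are [south : 34 : 48] and [north : 35 : 59].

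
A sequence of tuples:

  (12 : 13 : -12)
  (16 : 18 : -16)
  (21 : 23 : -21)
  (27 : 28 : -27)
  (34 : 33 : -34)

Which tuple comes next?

(42 : 38 : -42)

First part: differences are 4, 5, 6, … (increasing by 1 each time); 12, 16, 21, 27, 34 → 42.
Second part: +5 each step; 13, 18, 23, 28, 33 → 38.
Third part goes -12, -16, -21, -27, -34 → -42 (always the negative of the first part).
So the next tuple is (42 : 38 : -42).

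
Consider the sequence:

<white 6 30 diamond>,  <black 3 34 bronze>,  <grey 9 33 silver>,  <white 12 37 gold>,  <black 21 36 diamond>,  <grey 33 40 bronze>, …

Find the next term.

<white 54 39 silver>

Shade goes white, black, grey, white, black, grey → white (repeats white → black → grey).
Second slot — each term is the sum of the two before it: 6, 3, 9, 12, 21, 33 → 54.
For the third slot, alternating steps +4, −1, +4, −1, …: 30, 34, 33, 37, 36, 40 → 39.
Rank — repeats diamond → bronze → silver → gold: diamond, bronze, silver, gold, diamond, bronze → silver.
Combining the parts gives <white 54 39 silver>.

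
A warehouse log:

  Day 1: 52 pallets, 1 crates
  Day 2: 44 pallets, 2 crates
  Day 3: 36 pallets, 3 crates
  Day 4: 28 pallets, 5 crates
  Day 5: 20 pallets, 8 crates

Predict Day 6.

For the pallets, −8 each step: 52, 44, 36, 28, 20 → 12.
Crates goes 1, 2, 3, 5, 8 → 13 (each term is the sum of the two before it).
Putting it together: 12 pallets, 13 crates.

12 pallets, 13 crates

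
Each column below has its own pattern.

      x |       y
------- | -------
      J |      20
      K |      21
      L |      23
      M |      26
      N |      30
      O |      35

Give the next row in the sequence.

P  41

Column x: letters move forward 1 place in the alphabet; J, K, L, M, N, O → P.
Column y: 20, 21, 23, 26, 30, 35 → 41 (differences are 1, 2, 3, … (increasing by 1 each time)).
Putting it together: P  41.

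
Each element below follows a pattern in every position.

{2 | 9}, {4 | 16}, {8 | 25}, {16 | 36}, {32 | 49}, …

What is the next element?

{64 | 64}

First value: ×2 each step; 2, 4, 8, 16, 32 → 64.
Second value: perfect squares: 3², 4², 5², …; 9, 16, 25, 36, 49 → 64.
So the next element is {64 | 64}.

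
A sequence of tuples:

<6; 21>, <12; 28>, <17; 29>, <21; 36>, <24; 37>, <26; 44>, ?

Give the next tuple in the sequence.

First slot goes 6, 12, 17, 21, 24, 26 → 27 (differences are 6, 5, 4, … (decreasing by 1 each time)).
Second slot: alternating steps +7, +1, +7, +1, …, so 21, 28, 29, 36, 37, 44 → 45.
Putting it together: <27; 45>.

<27; 45>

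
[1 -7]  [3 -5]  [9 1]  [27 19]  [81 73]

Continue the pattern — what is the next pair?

For the first component, ×3 each step: 1, 3, 9, 27, 81 → 243.
Second component goes -7, -5, 1, 19, 73 → 235 (always 8 less than the first component).
Combining the parts gives [243 235].

[243 235]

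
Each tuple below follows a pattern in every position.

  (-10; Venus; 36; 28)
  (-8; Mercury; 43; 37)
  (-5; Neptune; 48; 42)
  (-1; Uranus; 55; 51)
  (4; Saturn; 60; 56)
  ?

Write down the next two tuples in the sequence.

First part — differences are 2, 3, 4, … (increasing by 1 each time): -10, -8, -5, -1, 4 → 10 → 17.
Planet: runs backward through the planets Mercury→Neptune, so Venus, Mercury, Neptune, Uranus, Saturn → Jupiter → Mars.
Third part: alternating steps +7, +5, +7, +5, …; 36, 43, 48, 55, 60 → 67 → 72.
Fourth part goes 28, 37, 42, 51, 56 → 65 → 70 (alternating steps +9, +5, +9, +5, …).
So the next two tuples are (10; Jupiter; 67; 65) and (17; Mars; 72; 70).

(10; Jupiter; 67; 65), (17; Mars; 72; 70)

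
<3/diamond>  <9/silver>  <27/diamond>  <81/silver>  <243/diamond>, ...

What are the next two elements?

<729/silver>, <2187/diamond>

For the first value, ×3 each step: 3, 9, 27, 81, 243 → 729 → 2187.
Rank goes diamond, silver, diamond, silver, diamond → silver → diamond (alternates diamond ↔ silver).
So the next two elements are <729/silver> and <2187/diamond>.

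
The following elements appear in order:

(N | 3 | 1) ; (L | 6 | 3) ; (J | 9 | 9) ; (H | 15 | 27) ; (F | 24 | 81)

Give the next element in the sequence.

Letter: letters move back 2 places in the alphabet; N, L, J, H, F → D.
For the second coordinate, each term is the sum of the two before it: 3, 6, 9, 15, 24 → 39.
Third coordinate goes 1, 3, 9, 27, 81 → 243 (×3 each step).
So the next element is (D | 39 | 243).

(D | 39 | 243)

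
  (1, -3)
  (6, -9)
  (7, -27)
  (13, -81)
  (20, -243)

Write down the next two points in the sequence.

(33, -729), (53, -2187)

First component — each term is the sum of the two before it: 1, 6, 7, 13, 20 → 33 → 53.
Second component: ×3 each step, so -3, -9, -27, -81, -243 → -729 → -2187.
Putting the parts together: (33, -729) and then (53, -2187).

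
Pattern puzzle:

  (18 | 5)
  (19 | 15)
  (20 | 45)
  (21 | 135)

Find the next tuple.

(22 | 405)

First entry: 18, 19, 20, 21 → 22 (+1 each step).
Second entry: ×3 each step; 5, 15, 45, 135 → 405.
Combining the parts gives (22 | 405).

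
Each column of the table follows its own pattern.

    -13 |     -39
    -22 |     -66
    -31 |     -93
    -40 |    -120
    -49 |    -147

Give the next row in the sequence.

First component: −9 each step; -13, -22, -31, -40, -49 → -58.
Second component: -39, -66, -93, -120, -147 → -174 (always 3 × the first component).
Combining the parts gives -58  -174.

-58  -174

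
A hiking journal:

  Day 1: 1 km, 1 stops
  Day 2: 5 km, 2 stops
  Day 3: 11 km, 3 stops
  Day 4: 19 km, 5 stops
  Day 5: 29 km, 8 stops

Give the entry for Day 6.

Km — differences are 4, 6, 8, … (increasing by 2 each time): 1, 5, 11, 19, 29 → 41.
Stops — each term is the sum of the two before it: 1, 2, 3, 5, 8 → 13.
Putting it together: 41 km, 13 stops.

41 km, 13 stops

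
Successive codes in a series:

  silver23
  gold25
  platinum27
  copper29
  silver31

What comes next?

Metal: repeats silver → gold → platinum → copper, so silver, gold, platinum, copper, silver → gold.
Second component: 23, 25, 27, 29, 31 → 33 (+2 each step).
Putting it together: gold33.

gold33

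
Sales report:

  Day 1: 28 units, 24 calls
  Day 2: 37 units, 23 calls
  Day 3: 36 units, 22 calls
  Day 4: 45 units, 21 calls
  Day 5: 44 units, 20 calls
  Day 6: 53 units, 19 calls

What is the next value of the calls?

18

Calls goes 24, 23, 22, 21, 20, 19 → 18 (−1 each step).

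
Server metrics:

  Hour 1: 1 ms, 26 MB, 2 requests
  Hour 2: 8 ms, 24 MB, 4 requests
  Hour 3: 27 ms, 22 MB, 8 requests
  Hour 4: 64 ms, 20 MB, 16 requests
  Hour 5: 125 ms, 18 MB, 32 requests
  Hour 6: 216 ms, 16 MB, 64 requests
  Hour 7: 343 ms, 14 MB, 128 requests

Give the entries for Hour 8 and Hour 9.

Ms goes 1, 8, 27, 64, 125, 216, 343 → 512 → 729 (perfect cubes: 1³, 2³, 3³, …).
MB — −2 each step: 26, 24, 22, 20, 18, 16, 14 → 12 → 10.
Requests goes 2, 4, 8, 16, 32, 64, 128 → 256 → 512 (×2 each step).
Putting the parts together: 512 ms, 12 MB, 256 requests and then 729 ms, 10 MB, 512 requests.

512 ms, 12 MB, 256 requests; 729 ms, 10 MB, 512 requests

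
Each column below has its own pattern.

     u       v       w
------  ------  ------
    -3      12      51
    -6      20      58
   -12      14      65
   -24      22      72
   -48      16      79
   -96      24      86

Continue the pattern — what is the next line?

Column u — ×2 each step: -3, -6, -12, -24, -48, -96 → -192.
Column v: alternating steps +8, −6, +8, −6, …, so 12, 20, 14, 22, 16, 24 → 18.
Column w — +7 each step: 51, 58, 65, 72, 79, 86 → 93.
So the next line is -192  18  93.

-192  18  93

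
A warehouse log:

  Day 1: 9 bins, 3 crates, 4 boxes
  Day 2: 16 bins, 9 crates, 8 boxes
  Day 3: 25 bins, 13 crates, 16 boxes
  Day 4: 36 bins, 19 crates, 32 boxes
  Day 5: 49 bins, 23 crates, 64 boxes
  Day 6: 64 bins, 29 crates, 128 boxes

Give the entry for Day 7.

81 bins, 33 crates, 256 boxes

Bins: 9, 16, 25, 36, 49, 64 → 81 (perfect squares: 3², 4², 5², …).
Crates — alternating steps +6, +4, +6, +4, …: 3, 9, 13, 19, 23, 29 → 33.
For the boxes, ×2 each step: 4, 8, 16, 32, 64, 128 → 256.
Putting it together: 81 bins, 33 crates, 256 boxes.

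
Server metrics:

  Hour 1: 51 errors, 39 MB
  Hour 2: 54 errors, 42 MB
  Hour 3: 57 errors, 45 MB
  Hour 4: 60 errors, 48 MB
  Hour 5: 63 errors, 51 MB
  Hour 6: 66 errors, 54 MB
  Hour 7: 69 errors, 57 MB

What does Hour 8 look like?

Errors: 51, 54, 57, 60, 63, 66, 69 → 72 (+3 each step).
MB goes 39, 42, 45, 48, 51, 54, 57 → 60 (+3 each step).
So the next line is 72 errors, 60 MB.

72 errors, 60 MB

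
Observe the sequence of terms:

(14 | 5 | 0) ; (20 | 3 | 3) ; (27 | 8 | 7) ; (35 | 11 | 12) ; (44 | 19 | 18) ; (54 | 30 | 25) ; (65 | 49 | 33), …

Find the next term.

(77 | 79 | 42)

For the first part, differences are 6, 7, 8, … (increasing by 1 each time): 14, 20, 27, 35, 44, 54, 65 → 77.
Second part: each term is the sum of the two before it; 5, 3, 8, 11, 19, 30, 49 → 79.
Third part: 0, 3, 7, 12, 18, 25, 33 → 42 (differences are 3, 4, 5, … (increasing by 1 each time)).
So the next term is (77 | 79 | 42).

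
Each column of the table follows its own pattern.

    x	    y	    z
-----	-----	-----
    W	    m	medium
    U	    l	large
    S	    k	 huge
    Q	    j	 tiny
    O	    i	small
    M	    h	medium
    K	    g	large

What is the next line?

I  f  huge

Column x: letters move back 2 places in the alphabet, so W, U, S, Q, O, M, K → I.
Column y: letters move back 1 place in the alphabet, so m, l, k, j, i, h, g → f.
Column z: medium, large, huge, tiny, small, medium, large → huge (repeats medium → large → huge → tiny → small).
So the next line is I  f  huge.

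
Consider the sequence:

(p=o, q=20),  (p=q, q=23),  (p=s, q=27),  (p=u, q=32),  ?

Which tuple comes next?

P goes o, q, s, u → w (letters move forward 2 places in the alphabet).
Q goes 20, 23, 27, 32 → 38 (differences are 3, 4, 5, … (increasing by 1 each time)).
Combining the parts gives (p=w, q=38).

(p=w, q=38)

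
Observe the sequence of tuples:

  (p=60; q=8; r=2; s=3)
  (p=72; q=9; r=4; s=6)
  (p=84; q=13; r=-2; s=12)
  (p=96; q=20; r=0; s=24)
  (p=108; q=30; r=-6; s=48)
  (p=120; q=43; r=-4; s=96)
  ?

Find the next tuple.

P goes 60, 72, 84, 96, 108, 120 → 132 (+12 each step).
Q — differences are 1, 4, 7, … (increasing by 3 each time): 8, 9, 13, 20, 30, 43 → 59.
For the r, alternating steps +2, −6, +2, −6, …: 2, 4, -2, 0, -6, -4 → -10.
S: ×2 each step; 3, 6, 12, 24, 48, 96 → 192.
Combining the parts gives (p=132; q=59; r=-10; s=192).

(p=132; q=59; r=-10; s=192)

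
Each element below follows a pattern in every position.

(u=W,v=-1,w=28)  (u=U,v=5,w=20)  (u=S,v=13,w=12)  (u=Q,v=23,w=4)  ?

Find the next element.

(u=O,v=35,w=-4)

U — letters move back 2 places in the alphabet: W, U, S, Q → O.
V: differences are 6, 8, 10, … (increasing by 2 each time), so -1, 5, 13, 23 → 35.
W: −8 each step; 28, 20, 12, 4 → -4.
So the next element is (u=O,v=35,w=-4).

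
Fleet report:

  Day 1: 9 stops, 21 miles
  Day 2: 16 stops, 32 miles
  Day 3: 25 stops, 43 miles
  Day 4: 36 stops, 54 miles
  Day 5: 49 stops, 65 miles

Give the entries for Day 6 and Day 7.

64 stops, 76 miles; 81 stops, 87 miles

For the stops, perfect squares: 3², 4², 5², …: 9, 16, 25, 36, 49 → 64 → 81.
Miles goes 21, 32, 43, 54, 65 → 76 → 87 (+11 each step).
Putting the parts together: 64 stops, 76 miles and then 81 stops, 87 miles.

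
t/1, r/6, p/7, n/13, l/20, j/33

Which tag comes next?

h/53

For the letter, letters move back 2 places in the alphabet: t, r, p, n, l, j → h.
Second component: each term is the sum of the two before it; 1, 6, 7, 13, 20, 33 → 53.
So the next tag is h/53.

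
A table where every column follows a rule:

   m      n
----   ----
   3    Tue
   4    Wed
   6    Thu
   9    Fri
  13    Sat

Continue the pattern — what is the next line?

Column m: 3, 4, 6, 9, 13 → 18 (differences are 1, 2, 3, … (increasing by 1 each time)).
For the column n, runs through the weekdays Mon→Sun: Tue, Wed, Thu, Fri, Sat → Sun.
Putting it together: 18  Sun.

18  Sun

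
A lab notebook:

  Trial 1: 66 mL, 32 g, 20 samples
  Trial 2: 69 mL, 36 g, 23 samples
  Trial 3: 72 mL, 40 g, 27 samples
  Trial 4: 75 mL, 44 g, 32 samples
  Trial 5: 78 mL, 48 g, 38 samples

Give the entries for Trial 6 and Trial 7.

ML goes 66, 69, 72, 75, 78 → 81 → 84 (+3 each step).
G goes 32, 36, 40, 44, 48 → 52 → 56 (+4 each step).
Samples: differences are 3, 4, 5, … (increasing by 1 each time); 20, 23, 27, 32, 38 → 45 → 53.
So the next two lines are 81 mL, 52 g, 45 samples and 84 mL, 56 g, 53 samples.

81 mL, 52 g, 45 samples; 84 mL, 56 g, 53 samples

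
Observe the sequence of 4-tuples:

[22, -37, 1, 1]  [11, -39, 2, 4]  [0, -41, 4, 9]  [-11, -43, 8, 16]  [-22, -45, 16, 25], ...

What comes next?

For the first component, −11 each step: 22, 11, 0, -11, -22 → -33.
Second component — −2 each step: -37, -39, -41, -43, -45 → -47.
Third component — ×2 each step: 1, 2, 4, 8, 16 → 32.
For the fourth component, perfect squares: 1², 2², 3², …: 1, 4, 9, 16, 25 → 36.
Putting it together: [-33, -47, 32, 36].

[-33, -47, 32, 36]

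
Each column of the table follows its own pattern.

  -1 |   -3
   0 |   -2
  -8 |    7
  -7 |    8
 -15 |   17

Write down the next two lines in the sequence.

-14  18; -22  27

For the first component, alternating steps +1, −8, +1, −8, …: -1, 0, -8, -7, -15 → -14 → -22.
Second component — alternating steps +1, +9, +1, +9, …: -3, -2, 7, 8, 17 → 18 → 27.
So the next two lines are -14  18 and -22  27.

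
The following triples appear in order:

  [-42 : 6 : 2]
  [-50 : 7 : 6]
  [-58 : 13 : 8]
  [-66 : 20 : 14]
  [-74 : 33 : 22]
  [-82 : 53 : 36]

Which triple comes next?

First coordinate — −8 each step: -42, -50, -58, -66, -74, -82 → -90.
Second coordinate: each term is the sum of the two before it; 6, 7, 13, 20, 33, 53 → 86.
For the third coordinate, each term is the sum of the two before it: 2, 6, 8, 14, 22, 36 → 58.
Putting it together: [-90 : 86 : 58].

[-90 : 86 : 58]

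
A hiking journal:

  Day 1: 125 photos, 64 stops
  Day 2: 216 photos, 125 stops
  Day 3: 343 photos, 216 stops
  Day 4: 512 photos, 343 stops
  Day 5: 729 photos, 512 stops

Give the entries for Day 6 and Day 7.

1000 photos, 729 stops; 1331 photos, 1000 stops

For the photos, perfect cubes: 5³, 6³, 7³, …: 125, 216, 343, 512, 729 → 1000 → 1331.
Stops: perfect cubes: 4³, 5³, 6³, …, so 64, 125, 216, 343, 512 → 729 → 1000.
So the next two lines are 1000 photos, 729 stops and 1331 photos, 1000 stops.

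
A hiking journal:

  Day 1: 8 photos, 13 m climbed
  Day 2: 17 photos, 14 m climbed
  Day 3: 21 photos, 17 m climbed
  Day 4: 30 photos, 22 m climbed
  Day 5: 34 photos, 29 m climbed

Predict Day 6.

Photos goes 8, 17, 21, 30, 34 → 43 (alternating steps +9, +4, +9, +4, …).
M climbed: 13, 14, 17, 22, 29 → 38 (differences are 1, 3, 5, … (increasing by 2 each time)).
Putting it together: 43 photos, 38 m climbed.

43 photos, 38 m climbed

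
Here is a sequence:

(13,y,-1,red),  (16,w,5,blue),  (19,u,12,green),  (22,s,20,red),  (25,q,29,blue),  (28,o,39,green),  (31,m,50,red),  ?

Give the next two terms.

First component: 13, 16, 19, 22, 25, 28, 31 → 34 → 37 (+3 each step).
For the letter, letters move back 2 places in the alphabet: y, w, u, s, q, o, m → k → i.
For the third component, differences are 6, 7, 8, … (increasing by 1 each time): -1, 5, 12, 20, 29, 39, 50 → 62 → 75.
Colour goes red, blue, green, red, blue, green, red → blue → green (repeats red → blue → green).
Putting the parts together: (34,k,62,blue) and then (37,i,75,green).

(34,k,62,blue), (37,i,75,green)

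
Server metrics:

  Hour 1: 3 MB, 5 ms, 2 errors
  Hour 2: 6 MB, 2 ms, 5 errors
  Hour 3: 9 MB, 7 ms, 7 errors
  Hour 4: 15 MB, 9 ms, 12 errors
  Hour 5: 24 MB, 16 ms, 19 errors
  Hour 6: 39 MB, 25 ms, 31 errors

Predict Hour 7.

MB: 3, 6, 9, 15, 24, 39 → 63 (each term is the sum of the two before it).
Ms: each term is the sum of the two before it, so 5, 2, 7, 9, 16, 25 → 41.
Errors: 2, 5, 7, 12, 19, 31 → 50 (each term is the sum of the two before it).
Combining the parts gives 63 MB, 41 ms, 50 errors.

63 MB, 41 ms, 50 errors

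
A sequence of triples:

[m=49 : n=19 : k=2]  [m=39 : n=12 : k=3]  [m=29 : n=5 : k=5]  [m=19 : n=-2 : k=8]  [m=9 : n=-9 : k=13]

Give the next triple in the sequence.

[m=-1 : n=-16 : k=21]

M — −10 each step: 49, 39, 29, 19, 9 → -1.
N: −7 each step; 19, 12, 5, -2, -9 → -16.
K: 2, 3, 5, 8, 13 → 21 (each term is the sum of the two before it).
Combining the parts gives [m=-1 : n=-16 : k=21].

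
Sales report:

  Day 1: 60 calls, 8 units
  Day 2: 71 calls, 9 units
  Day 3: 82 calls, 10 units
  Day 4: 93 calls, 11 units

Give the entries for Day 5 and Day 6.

104 calls, 12 units; 115 calls, 13 units

Calls: +11 each step; 60, 71, 82, 93 → 104 → 115.
For the units, +1 each step: 8, 9, 10, 11 → 12 → 13.
So the next two lines are 104 calls, 12 units and 115 calls, 13 units.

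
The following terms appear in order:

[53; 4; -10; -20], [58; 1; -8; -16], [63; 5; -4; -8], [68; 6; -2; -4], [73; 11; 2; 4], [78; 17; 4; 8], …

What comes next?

[83; 28; 8; 16]

For the first value, +5 each step: 53, 58, 63, 68, 73, 78 → 83.
Second value: each term is the sum of the two before it, so 4, 1, 5, 6, 11, 17 → 28.
For the third value, alternating steps +2, +4, +2, +4, …: -10, -8, -4, -2, 2, 4 → 8.
Fourth value: -20, -16, -8, -4, 4, 8 → 16 (always 2 × the third value).
Putting it together: [83; 28; 8; 16].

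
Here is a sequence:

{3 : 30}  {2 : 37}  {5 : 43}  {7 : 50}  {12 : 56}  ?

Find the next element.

For the first coordinate, each term is the sum of the two before it: 3, 2, 5, 7, 12 → 19.
Second coordinate — alternating steps +7, +6, +7, +6, …: 30, 37, 43, 50, 56 → 63.
Combining the parts gives {19 : 63}.

{19 : 63}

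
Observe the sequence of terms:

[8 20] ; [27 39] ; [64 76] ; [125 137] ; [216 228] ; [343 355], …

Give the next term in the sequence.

For the first entry, perfect cubes: 2³, 3³, 4³, …: 8, 27, 64, 125, 216, 343 → 512.
For the second entry, always 12 more than the first entry: 20, 39, 76, 137, 228, 355 → 524.
So the next term is [512 524].

[512 524]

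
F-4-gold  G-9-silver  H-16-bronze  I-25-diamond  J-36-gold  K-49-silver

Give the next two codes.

L-64-bronze, M-81-diamond

Letter: letters move forward 1 place in the alphabet; F, G, H, I, J, K → L → M.
Second component goes 4, 9, 16, 25, 36, 49 → 64 → 81 (perfect squares: 2², 3², 4², …).
For the rank, repeats gold → silver → bronze → diamond: gold, silver, bronze, diamond, gold, silver → bronze → diamond.
Putting the parts together: L-64-bronze and then M-81-diamond.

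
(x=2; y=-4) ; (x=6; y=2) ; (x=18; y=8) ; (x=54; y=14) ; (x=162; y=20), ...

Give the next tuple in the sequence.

X — ×3 each step: 2, 6, 18, 54, 162 → 486.
Y: +6 each step; -4, 2, 8, 14, 20 → 26.
Combining the parts gives (x=486; y=26).

(x=486; y=26)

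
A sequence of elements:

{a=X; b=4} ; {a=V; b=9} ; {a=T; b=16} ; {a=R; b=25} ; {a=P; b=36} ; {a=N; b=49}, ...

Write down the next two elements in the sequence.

{a=L; b=64}, {a=J; b=81}

A — letters move back 2 places in the alphabet: X, V, T, R, P, N → L → J.
B: perfect squares: 2², 3², 4², …; 4, 9, 16, 25, 36, 49 → 64 → 81.
Putting the parts together: {a=L; b=64} and then {a=J; b=81}.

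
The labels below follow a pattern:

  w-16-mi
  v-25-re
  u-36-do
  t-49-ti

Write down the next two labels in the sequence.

s-64-la then r-81-sol

Letter: letters move back 1 place in the alphabet, so w, v, u, t → s → r.
Second component: perfect squares: 4², 5², 6², …; 16, 25, 36, 49 → 64 → 81.
For the note, runs backward through the solfège scale do→ti: mi, re, do, ti → la → sol.
Putting the parts together: s-64-la and then r-81-sol.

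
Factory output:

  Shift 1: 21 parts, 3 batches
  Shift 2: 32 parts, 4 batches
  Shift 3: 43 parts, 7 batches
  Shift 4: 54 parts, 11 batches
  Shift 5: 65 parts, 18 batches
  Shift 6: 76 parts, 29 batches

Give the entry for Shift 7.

87 parts, 47 batches

Parts goes 21, 32, 43, 54, 65, 76 → 87 (+11 each step).
Batches: each term is the sum of the two before it; 3, 4, 7, 11, 18, 29 → 47.
So the next record is 87 parts, 47 batches.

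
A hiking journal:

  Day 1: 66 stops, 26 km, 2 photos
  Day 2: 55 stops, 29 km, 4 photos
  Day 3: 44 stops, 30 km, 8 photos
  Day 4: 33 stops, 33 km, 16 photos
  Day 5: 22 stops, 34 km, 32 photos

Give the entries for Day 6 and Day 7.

11 stops, 37 km, 64 photos; 0 stops, 38 km, 128 photos

Stops: −11 each step; 66, 55, 44, 33, 22 → 11 → 0.
Km: alternating steps +3, +1, +3, +1, …, so 26, 29, 30, 33, 34 → 37 → 38.
Photos: ×2 each step; 2, 4, 8, 16, 32 → 64 → 128.
Putting the parts together: 11 stops, 37 km, 64 photos and then 0 stops, 38 km, 128 photos.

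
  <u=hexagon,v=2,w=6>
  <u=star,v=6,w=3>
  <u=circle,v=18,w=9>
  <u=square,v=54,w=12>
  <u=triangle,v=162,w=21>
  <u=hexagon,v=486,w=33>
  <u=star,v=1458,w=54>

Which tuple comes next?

U goes hexagon, star, circle, square, triangle, hexagon, star → circle (repeats hexagon → star → circle → square → triangle).
V: ×3 each step, so 2, 6, 18, 54, 162, 486, 1458 → 4374.
W: each term is the sum of the two before it, so 6, 3, 9, 12, 21, 33, 54 → 87.
So the next tuple is <u=circle,v=4374,w=87>.

<u=circle,v=4374,w=87>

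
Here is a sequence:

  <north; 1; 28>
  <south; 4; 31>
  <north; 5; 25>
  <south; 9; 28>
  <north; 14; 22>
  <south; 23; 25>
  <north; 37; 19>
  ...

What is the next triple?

For the direction, alternates north ↔ south: north, south, north, south, north, south, north → south.
For the second entry, each term is the sum of the two before it: 1, 4, 5, 9, 14, 23, 37 → 60.
Third entry — alternating steps +3, −6, +3, −6, …: 28, 31, 25, 28, 22, 25, 19 → 22.
Combining the parts gives <south; 60; 22>.

<south; 60; 22>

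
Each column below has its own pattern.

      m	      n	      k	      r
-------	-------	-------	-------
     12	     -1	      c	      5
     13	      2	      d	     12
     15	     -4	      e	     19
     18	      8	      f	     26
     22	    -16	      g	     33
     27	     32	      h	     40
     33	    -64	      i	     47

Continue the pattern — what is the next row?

40  128  j  54

Column m — differences are 1, 2, 3, … (increasing by 1 each time): 12, 13, 15, 18, 22, 27, 33 → 40.
Column n: -1, 2, -4, 8, -16, 32, -64 → 128 (×(-2) each step).
Column k goes c, d, e, f, g, h, i → j (letters move forward 1 place in the alphabet).
Column r: +7 each step; 5, 12, 19, 26, 33, 40, 47 → 54.
Combining the parts gives 40  128  j  54.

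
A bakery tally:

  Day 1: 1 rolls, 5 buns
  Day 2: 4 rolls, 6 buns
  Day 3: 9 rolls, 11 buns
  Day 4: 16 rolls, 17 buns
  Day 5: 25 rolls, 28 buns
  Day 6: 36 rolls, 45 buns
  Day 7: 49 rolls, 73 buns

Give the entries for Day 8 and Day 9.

64 rolls, 118 buns; 81 rolls, 191 buns

Rolls: perfect squares: 1², 2², 3², …, so 1, 4, 9, 16, 25, 36, 49 → 64 → 81.
Buns: each term is the sum of the two before it, so 5, 6, 11, 17, 28, 45, 73 → 118 → 191.
Putting the parts together: 64 rolls, 118 buns and then 81 rolls, 191 buns.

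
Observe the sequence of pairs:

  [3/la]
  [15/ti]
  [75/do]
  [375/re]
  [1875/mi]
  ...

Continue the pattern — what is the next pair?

[9375/fa]

First slot: 3, 15, 75, 375, 1875 → 9375 (×5 each step).
Note: la, ti, do, re, mi → fa (runs through the solfège scale do→ti).
Combining the parts gives [9375/fa].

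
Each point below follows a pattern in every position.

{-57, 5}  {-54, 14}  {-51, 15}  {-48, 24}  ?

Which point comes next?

For the first value, +3 each step: -57, -54, -51, -48 → -45.
For the second value, alternating steps +9, +1, +9, +1, …: 5, 14, 15, 24 → 25.
Combining the parts gives {-45, 25}.

{-45, 25}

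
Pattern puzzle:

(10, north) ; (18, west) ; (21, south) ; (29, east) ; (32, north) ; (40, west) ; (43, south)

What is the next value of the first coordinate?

51

First coordinate goes 10, 18, 21, 29, 32, 40, 43 → 51 (alternating steps +8, +3, +8, +3, …).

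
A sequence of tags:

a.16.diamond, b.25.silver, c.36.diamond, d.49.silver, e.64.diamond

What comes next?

Letter: letters move forward 1 place in the alphabet; a, b, c, d, e → f.
Second component — perfect squares: 4², 5², 6², …: 16, 25, 36, 49, 64 → 81.
Rank: alternates diamond ↔ silver; diamond, silver, diamond, silver, diamond → silver.
Combining the parts gives f.81.silver.

f.81.silver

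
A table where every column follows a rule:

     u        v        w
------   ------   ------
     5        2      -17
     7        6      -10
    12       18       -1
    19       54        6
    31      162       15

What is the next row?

50  486  22

For the column u, each term is the sum of the two before it: 5, 7, 12, 19, 31 → 50.
Column v goes 2, 6, 18, 54, 162 → 486 (×3 each step).
Column w: alternating steps +7, +9, +7, +9, …, so -17, -10, -1, 6, 15 → 22.
So the next row is 50  486  22.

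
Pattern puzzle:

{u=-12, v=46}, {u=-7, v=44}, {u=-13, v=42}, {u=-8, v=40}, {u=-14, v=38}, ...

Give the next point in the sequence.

U: alternating steps +5, −6, +5, −6, …; -12, -7, -13, -8, -14 → -9.
V: −2 each step, so 46, 44, 42, 40, 38 → 36.
So the next point is {u=-9, v=36}.

{u=-9, v=36}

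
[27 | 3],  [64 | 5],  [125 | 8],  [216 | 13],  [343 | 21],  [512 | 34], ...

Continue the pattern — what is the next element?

First coordinate — perfect cubes: 3³, 4³, 5³, …: 27, 64, 125, 216, 343, 512 → 729.
Second coordinate — each term is the sum of the two before it: 3, 5, 8, 13, 21, 34 → 55.
So the next element is [729 | 55].

[729 | 55]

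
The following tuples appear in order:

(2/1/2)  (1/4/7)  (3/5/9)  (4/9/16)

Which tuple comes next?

(7/14/25)

First coordinate — each term is the sum of the two before it: 2, 1, 3, 4 → 7.
Second coordinate goes 1, 4, 5, 9 → 14 (each term is the sum of the two before it).
Third coordinate — each term is the sum of the two before it: 2, 7, 9, 16 → 25.
Combining the parts gives (7/14/25).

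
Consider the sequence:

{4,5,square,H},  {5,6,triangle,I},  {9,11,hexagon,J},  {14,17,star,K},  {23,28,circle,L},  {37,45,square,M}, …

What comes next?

First entry: each term is the sum of the two before it, so 4, 5, 9, 14, 23, 37 → 60.
Second entry — each term is the sum of the two before it: 5, 6, 11, 17, 28, 45 → 73.
Shape: square, triangle, hexagon, star, circle, square → triangle (repeats square → triangle → hexagon → star → circle).
Letter goes H, I, J, K, L, M → N (letters move forward 1 place in the alphabet).
So the next 4-tuple is {60,73,triangle,N}.

{60,73,triangle,N}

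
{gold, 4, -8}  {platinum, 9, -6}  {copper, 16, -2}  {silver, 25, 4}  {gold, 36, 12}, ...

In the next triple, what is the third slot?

Third slot: differences are 2, 4, 6, … (increasing by 2 each time), so -8, -6, -2, 4, 12 → 22.

22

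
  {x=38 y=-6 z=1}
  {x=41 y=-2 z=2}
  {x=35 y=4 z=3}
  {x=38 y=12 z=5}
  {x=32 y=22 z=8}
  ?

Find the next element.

{x=35 y=34 z=13}

X: alternating steps +3, −6, +3, −6, …; 38, 41, 35, 38, 32 → 35.
Y: differences are 4, 6, 8, … (increasing by 2 each time), so -6, -2, 4, 12, 22 → 34.
Z goes 1, 2, 3, 5, 8 → 13 (each term is the sum of the two before it).
Combining the parts gives {x=35 y=34 z=13}.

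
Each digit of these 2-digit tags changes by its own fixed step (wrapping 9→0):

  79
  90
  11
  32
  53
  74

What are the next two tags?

First digit: +2 each step, mod 10, so 7, 9, 1, 3, 5, 7 → 9 → 1.
Second digit: 9, 0, 1, 2, 3, 4 → 5 → 6 (+1 each step, mod 10).
Putting the parts together: 95 and then 16.

95 then 16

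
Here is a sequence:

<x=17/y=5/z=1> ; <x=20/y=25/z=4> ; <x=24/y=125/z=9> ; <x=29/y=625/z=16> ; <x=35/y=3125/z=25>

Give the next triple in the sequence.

X: differences are 3, 4, 5, … (increasing by 1 each time), so 17, 20, 24, 29, 35 → 42.
Y: 5, 25, 125, 625, 3125 → 15625 (×5 each step).
Z: perfect squares: 1², 2², 3², …; 1, 4, 9, 16, 25 → 36.
Combining the parts gives <x=42/y=15625/z=36>.

<x=42/y=15625/z=36>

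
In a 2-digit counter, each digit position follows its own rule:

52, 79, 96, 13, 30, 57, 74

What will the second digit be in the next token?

Second digit — −3 each step, mod 10: 2, 9, 6, 3, 0, 7, 4 → 1.

1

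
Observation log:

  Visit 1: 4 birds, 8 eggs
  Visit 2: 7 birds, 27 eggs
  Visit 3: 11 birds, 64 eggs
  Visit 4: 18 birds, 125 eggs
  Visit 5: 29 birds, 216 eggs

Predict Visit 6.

Birds: each term is the sum of the two before it; 4, 7, 11, 18, 29 → 47.
Eggs goes 8, 27, 64, 125, 216 → 343 (perfect cubes: 2³, 3³, 4³, …).
Combining the parts gives 47 birds, 343 eggs.

47 birds, 343 eggs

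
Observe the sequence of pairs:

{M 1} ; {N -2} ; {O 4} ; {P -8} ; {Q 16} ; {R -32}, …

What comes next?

{S 64}

Letter goes M, N, O, P, Q, R → S (letters move forward 1 place in the alphabet).
Second coordinate: ×(-2) each step, so 1, -2, 4, -8, 16, -32 → 64.
Putting it together: {S 64}.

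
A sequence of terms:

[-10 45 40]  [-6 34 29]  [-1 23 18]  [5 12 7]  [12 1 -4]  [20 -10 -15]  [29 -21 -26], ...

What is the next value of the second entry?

Second entry: −11 each step; 45, 34, 23, 12, 1, -10, -21 → -32.

-32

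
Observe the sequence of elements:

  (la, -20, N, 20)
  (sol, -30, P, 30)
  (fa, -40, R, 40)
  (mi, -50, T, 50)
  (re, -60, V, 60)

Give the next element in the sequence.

Note goes la, sol, fa, mi, re → do (runs backward through the solfège scale do→ti).
Second component: −10 each step, so -20, -30, -40, -50, -60 → -70.
Letter goes N, P, R, T, V → X (letters move forward 2 places in the alphabet).
Fourth component: 20, 30, 40, 50, 60 → 70 (always the negative of the second component).
Putting it together: (do, -70, X, 70).

(do, -70, X, 70)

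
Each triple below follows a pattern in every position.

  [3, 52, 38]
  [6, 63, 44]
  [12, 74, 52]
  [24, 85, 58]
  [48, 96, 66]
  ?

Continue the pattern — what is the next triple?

First value: ×2 each step; 3, 6, 12, 24, 48 → 96.
For the second value, +11 each step: 52, 63, 74, 85, 96 → 107.
Third value: alternating steps +6, +8, +6, +8, …, so 38, 44, 52, 58, 66 → 72.
Combining the parts gives [96, 107, 72].

[96, 107, 72]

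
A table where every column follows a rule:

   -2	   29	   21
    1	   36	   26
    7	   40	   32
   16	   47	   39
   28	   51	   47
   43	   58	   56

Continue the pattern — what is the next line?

61  62  66

First component: differences are 3, 6, 9, … (increasing by 3 each time), so -2, 1, 7, 16, 28, 43 → 61.
Second component: alternating steps +7, +4, +7, +4, …, so 29, 36, 40, 47, 51, 58 → 62.
Third component goes 21, 26, 32, 39, 47, 56 → 66 (differences are 5, 6, 7, … (increasing by 1 each time)).
So the next line is 61  62  66.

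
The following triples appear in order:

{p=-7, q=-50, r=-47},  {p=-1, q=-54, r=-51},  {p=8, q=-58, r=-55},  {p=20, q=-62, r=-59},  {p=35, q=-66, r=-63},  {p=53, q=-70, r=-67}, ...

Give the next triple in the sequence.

P: differences are 6, 9, 12, … (increasing by 3 each time); -7, -1, 8, 20, 35, 53 → 74.
Q — −4 each step: -50, -54, -58, -62, -66, -70 → -74.
R goes -47, -51, -55, -59, -63, -67 → -71 (−4 each step).
So the next triple is {p=74, q=-74, r=-71}.

{p=74, q=-74, r=-71}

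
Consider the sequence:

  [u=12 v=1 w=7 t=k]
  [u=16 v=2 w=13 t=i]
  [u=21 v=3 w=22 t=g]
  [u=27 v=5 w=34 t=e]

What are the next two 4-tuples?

For the u, differences are 4, 5, 6, … (increasing by 1 each time): 12, 16, 21, 27 → 34 → 42.
For the v, each term is the sum of the two before it: 1, 2, 3, 5 → 8 → 13.
W: 7, 13, 22, 34 → 49 → 67 (differences are 6, 9, 12, … (increasing by 3 each time)).
T goes k, i, g, e → c → a (letters move back 2 places in the alphabet).
So the next two 4-tuples are [u=34 v=8 w=49 t=c] and [u=42 v=13 w=67 t=a].

[u=34 v=8 w=49 t=c], [u=42 v=13 w=67 t=a]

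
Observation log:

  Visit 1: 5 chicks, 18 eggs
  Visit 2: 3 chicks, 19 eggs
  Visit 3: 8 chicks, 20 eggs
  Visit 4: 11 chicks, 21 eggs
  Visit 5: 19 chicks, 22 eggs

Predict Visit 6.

30 chicks, 23 eggs

Chicks: 5, 3, 8, 11, 19 → 30 (each term is the sum of the two before it).
Eggs — +1 each step: 18, 19, 20, 21, 22 → 23.
Putting it together: 30 chicks, 23 eggs.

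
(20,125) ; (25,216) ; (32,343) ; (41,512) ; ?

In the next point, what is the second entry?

First entry: 20, 25, 32, 41 → 52 (differences are 5, 7, 9, … (increasing by 2 each time)).
Second entry: perfect cubes: 5³, 6³, 7³, …; 125, 216, 343, 512 → 729.

729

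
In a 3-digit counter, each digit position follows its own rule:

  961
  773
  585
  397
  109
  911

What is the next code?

First digit — −2 each step, mod 10: 9, 7, 5, 3, 1, 9 → 7.
For the second digit, +1 each step, mod 10: 6, 7, 8, 9, 0, 1 → 2.
Third digit: 1, 3, 5, 7, 9, 1 → 3 (+2 each step, mod 10).
Putting it together: 723.

723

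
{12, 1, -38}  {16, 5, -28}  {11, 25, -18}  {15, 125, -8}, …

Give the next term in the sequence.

First part: alternating steps +4, −5, +4, −5, …, so 12, 16, 11, 15 → 10.
Second part: 1, 5, 25, 125 → 625 (×5 each step).
For the third part, +10 each step: -38, -28, -18, -8 → 2.
So the next term is {10, 625, 2}.

{10, 625, 2}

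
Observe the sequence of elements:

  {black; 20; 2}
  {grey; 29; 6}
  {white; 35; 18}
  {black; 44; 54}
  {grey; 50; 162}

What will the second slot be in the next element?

59

For the second slot, alternating steps +9, +6, +9, +6, …: 20, 29, 35, 44, 50 → 59.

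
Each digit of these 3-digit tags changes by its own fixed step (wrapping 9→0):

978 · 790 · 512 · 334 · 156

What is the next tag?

978

First digit: −2 each step, mod 10, so 9, 7, 5, 3, 1 → 9.
For the second digit, +2 each step, mod 10: 7, 9, 1, 3, 5 → 7.
For the third digit, +2 each step, mod 10: 8, 0, 2, 4, 6 → 8.
Putting it together: 978.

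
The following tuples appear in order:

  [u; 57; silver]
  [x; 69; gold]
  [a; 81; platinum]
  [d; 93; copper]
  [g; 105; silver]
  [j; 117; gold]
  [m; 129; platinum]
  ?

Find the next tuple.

[p; 141; copper]

Letter goes u, x, a, d, g, j, m → p (letters move forward 3 places in the alphabet, wrapping Z→A).
Second part — +12 each step: 57, 69, 81, 93, 105, 117, 129 → 141.
Metal: repeats silver → gold → platinum → copper, so silver, gold, platinum, copper, silver, gold, platinum → copper.
Putting it together: [p; 141; copper].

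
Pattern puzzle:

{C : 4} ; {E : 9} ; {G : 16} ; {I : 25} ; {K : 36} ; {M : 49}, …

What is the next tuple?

Letter goes C, E, G, I, K, M → O (letters move forward 2 places in the alphabet).
Second slot — perfect squares: 2², 3², 4², …: 4, 9, 16, 25, 36, 49 → 64.
Putting it together: {O : 64}.

{O : 64}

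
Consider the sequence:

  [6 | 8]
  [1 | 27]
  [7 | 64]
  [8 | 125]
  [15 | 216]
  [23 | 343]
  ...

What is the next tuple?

First component — each term is the sum of the two before it: 6, 1, 7, 8, 15, 23 → 38.
Second component goes 8, 27, 64, 125, 216, 343 → 512 (perfect cubes: 2³, 3³, 4³, …).
So the next tuple is [38 | 512].

[38 | 512]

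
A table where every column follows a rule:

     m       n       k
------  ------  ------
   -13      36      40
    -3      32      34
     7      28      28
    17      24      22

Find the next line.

Column m: +10 each step; -13, -3, 7, 17 → 27.
Column n goes 36, 32, 28, 24 → 20 (−4 each step).
Column k goes 40, 34, 28, 22 → 16 (−6 each step).
Putting it together: 27  20  16.

27  20  16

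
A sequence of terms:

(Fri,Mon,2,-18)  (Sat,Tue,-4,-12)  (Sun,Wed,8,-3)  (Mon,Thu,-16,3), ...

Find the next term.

(Tue,Fri,32,12)

First day: runs through the weekdays Mon→Sun, so Fri, Sat, Sun, Mon → Tue.
Second day: Mon, Tue, Wed, Thu → Fri (runs through the weekdays Mon→Sun).
Third entry: ×(-2) each step; 2, -4, 8, -16 → 32.
Fourth entry: alternating steps +6, +9, +6, +9, …, so -18, -12, -3, 3 → 12.
Putting it together: (Tue,Fri,32,12).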